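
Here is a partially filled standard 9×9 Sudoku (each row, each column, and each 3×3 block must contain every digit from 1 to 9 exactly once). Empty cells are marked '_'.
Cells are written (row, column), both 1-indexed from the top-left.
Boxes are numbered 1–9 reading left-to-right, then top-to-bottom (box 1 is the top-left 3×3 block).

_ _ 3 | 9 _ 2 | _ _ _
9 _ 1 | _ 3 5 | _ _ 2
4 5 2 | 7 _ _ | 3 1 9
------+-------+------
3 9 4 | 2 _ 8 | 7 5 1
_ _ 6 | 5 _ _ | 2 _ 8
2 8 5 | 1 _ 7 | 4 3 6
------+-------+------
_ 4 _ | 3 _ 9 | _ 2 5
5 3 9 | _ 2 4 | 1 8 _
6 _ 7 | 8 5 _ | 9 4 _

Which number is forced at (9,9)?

Row 9 already contains {4, 5, 6, 7, 8, 9}.
Column 9 already contains {1, 2, 5, 6, 8, 9}.
Its 3×3 block (box 9) already contains {1, 2, 4, 5, 8, 9}.
The only value from 1–9 not eliminated is 3, so (9,9) = 3.

3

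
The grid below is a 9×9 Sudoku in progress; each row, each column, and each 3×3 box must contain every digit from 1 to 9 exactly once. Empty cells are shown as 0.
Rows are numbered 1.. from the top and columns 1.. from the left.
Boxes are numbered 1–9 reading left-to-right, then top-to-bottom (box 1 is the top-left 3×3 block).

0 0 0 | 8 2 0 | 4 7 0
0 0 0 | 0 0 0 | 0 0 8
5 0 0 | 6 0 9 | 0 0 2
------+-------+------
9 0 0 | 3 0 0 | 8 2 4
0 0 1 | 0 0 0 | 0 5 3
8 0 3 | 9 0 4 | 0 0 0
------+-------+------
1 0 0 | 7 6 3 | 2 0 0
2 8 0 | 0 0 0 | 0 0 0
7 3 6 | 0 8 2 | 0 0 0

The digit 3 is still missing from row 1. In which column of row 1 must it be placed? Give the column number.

Consider where 3 can go in row 1.
row 1, column 2 is out (column 2 already has a 3).
row 1, column 3 is out (column 3 already has a 3).
row 1, column 6 is out (column 6 already has a 3).
row 1, column 9 is out (column 9 already has a 3).
So the only cell in row 1 that can hold 3 is row 1, column 1.
That is column 1.

1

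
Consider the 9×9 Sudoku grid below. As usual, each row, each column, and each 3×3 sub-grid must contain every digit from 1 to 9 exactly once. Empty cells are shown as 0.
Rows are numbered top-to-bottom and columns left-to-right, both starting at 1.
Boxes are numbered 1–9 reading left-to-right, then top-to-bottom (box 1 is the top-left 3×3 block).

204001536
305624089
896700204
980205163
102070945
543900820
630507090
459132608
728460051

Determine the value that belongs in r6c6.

6

Row 6 already contains {2, 3, 4, 5, 8, 9}.
Column 6 already contains {1, 2, 4, 5, 7}.
Its 3×3 block (box 5) already contains {2, 5, 7, 9}.
The only value from 1–9 not eliminated is 6, so r6c6 = 6.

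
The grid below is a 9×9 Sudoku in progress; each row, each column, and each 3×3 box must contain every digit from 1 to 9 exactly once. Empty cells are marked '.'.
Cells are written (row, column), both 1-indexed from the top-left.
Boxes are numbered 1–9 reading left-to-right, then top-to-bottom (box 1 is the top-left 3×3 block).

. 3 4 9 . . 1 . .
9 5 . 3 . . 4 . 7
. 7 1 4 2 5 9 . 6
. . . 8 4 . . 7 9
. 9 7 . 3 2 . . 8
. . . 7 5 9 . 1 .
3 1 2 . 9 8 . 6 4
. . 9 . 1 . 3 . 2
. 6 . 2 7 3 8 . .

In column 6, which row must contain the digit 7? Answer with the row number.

Consider where 7 can go in column 6.
(2,6) is out (row 2 already has a 7).
(4,6) is out (row 4 already has a 7).
(8,6) is out (box 8 already has a 7).
So the only cell in column 6 that can hold 7 is (1,6).
That is row 1.

1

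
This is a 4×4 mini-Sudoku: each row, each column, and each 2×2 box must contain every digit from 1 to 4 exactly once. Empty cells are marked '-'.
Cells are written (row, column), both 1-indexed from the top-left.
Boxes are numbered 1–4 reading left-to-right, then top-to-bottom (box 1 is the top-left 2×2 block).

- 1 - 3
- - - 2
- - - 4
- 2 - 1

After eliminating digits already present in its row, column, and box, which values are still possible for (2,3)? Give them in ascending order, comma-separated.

1,4

Row 2 already contains {2}.
Column 3 already contains {}.
Its 2×2 block (box 2) already contains {2, 3}.
Removing those from 1–4 leaves {1, 4} as the candidates for (2,3).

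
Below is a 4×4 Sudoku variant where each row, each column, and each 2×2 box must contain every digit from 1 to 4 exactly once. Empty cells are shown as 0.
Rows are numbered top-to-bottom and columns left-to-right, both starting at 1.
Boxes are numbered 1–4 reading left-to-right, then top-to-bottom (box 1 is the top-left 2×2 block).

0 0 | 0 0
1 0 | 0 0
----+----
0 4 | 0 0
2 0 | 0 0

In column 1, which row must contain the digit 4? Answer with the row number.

Consider where 4 can go in column 1.
R3C1 is out (row 3 already has a 4).
So the only cell in column 1 that can hold 4 is R1C1.
That is row 1.

1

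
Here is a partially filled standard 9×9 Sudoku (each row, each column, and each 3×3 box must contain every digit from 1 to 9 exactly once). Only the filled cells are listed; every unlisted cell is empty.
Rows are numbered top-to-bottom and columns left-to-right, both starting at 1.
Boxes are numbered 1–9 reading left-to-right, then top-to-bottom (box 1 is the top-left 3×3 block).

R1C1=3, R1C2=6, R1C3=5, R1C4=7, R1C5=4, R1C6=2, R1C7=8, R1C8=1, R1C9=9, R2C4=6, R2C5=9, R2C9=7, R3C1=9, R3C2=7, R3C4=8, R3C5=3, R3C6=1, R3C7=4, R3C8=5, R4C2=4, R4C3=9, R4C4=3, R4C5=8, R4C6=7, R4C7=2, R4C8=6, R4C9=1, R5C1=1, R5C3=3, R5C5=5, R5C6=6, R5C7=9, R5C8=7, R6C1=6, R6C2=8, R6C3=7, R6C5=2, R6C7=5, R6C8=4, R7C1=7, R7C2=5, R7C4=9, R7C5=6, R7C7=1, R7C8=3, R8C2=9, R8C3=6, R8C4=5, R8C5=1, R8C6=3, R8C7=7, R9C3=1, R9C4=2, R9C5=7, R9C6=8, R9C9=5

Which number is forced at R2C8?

Row 2 already contains {6, 7, 9}.
Column 8 already contains {1, 3, 4, 5, 6, 7}.
Its 3×3 block (box 3) already contains {1, 4, 5, 7, 8, 9}.
The only value from 1–9 not eliminated is 2, so R2C8 = 2.

2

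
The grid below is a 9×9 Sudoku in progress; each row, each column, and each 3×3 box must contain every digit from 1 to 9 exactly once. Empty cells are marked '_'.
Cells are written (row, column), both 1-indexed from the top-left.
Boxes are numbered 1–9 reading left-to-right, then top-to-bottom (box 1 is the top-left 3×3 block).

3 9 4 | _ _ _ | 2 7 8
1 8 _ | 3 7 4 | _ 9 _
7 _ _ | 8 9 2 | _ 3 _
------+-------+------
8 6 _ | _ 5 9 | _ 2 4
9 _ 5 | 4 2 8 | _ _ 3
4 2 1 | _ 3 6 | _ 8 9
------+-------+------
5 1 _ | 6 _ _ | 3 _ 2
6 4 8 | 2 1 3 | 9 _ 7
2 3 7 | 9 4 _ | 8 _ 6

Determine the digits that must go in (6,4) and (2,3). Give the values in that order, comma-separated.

For (6,4):
  Row 6 already contains {1, 2, 3, 4, 6, 8, 9}.
  Column 4 already contains {2, 3, 4, 6, 8, 9}.
  Its 3×3 block (box 5) already contains {2, 3, 4, 5, 6, 8, 9}.
  The only value from 1–9 not eliminated is 7, so (6,4) = 7.
For (2,3):
  Consider where 2 can go in column 3.
  (3,3) is out (row 3 already has a 2).
  (4,3) is out (row 4 already has a 2).
  (7,3) is out (row 7 already has a 2).
  So the only cell in column 3 that can hold 2 is (2,3).
  So (2,3) = 2.

7,2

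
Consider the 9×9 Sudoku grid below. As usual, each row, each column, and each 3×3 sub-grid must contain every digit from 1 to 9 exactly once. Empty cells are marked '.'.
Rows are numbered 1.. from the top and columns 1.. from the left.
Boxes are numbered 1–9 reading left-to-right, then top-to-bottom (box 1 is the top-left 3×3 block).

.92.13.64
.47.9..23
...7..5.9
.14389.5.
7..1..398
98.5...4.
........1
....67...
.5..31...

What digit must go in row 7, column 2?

7

Cell row 7, column 2 itself could take any of {2, 3, 6, 7} by direct elimination.
Consider where 7 can go in column 2.
row 3, column 2 is out (row 3 already has a 7).
row 5, column 2 is out (row 5 already has a 7).
row 8, column 2 is out (row 8 already has a 7).
So the only cell in column 2 that can hold 7 is row 7, column 2.
Therefore row 7, column 2 = 7.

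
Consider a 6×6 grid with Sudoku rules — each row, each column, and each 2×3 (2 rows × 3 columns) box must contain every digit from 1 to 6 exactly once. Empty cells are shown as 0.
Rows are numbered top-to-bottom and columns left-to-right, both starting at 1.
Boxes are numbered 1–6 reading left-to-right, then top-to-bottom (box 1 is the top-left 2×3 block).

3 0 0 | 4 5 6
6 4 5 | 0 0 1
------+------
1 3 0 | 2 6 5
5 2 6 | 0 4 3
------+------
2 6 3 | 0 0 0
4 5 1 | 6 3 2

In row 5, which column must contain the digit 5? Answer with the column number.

4

Consider where 5 can go in row 5.
r5c5 is out (column 5 already has a 5).
r5c6 is out (column 6 already has a 5).
So the only cell in row 5 that can hold 5 is r5c4.
That is column 4.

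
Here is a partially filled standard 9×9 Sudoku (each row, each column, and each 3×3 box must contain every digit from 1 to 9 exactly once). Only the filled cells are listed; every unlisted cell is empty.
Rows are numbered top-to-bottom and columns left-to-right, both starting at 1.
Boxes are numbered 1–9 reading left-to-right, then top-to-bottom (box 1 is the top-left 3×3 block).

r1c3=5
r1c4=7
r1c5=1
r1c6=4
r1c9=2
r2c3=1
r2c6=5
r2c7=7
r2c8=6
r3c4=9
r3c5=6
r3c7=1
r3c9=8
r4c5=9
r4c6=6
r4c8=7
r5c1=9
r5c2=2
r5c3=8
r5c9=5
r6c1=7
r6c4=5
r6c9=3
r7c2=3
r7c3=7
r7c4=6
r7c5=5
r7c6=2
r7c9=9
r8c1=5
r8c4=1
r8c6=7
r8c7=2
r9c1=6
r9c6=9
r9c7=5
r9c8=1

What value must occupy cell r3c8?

5

Cell r3c8 itself could take any of {3, 4, 5} by direct elimination.
Consider where 5 can go in box 3.
r1c7 is out (row 1 already has a 5).
r1c8 is out (row 1 already has a 5).
r2c9 is out (row 2 already has a 5).
So the only cell in box 3 that can hold 5 is r3c8.
Therefore r3c8 = 5.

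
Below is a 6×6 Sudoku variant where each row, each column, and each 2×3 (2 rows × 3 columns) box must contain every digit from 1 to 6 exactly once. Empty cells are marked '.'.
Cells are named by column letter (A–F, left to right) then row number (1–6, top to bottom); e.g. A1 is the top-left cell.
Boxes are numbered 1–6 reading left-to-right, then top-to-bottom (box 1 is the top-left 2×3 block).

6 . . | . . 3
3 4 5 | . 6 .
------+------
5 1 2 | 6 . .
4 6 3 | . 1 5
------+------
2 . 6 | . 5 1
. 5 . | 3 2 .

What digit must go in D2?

1

Cell D2 itself could take any of {1, 2} by direct elimination.
Consider where 1 can go in row 2.
F2 is out (column F already has a 1).
So the only cell in row 2 that can hold 1 is D2.
Therefore D2 = 1.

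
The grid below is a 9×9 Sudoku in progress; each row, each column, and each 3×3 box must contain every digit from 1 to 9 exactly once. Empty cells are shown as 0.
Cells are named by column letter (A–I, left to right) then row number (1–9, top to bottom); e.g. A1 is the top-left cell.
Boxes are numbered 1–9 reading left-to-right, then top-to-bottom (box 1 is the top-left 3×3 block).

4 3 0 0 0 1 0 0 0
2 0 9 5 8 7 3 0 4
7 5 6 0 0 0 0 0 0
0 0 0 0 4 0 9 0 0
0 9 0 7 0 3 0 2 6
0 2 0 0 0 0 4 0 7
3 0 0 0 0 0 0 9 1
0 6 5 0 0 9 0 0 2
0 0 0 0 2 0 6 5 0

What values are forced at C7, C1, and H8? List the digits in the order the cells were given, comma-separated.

2,8,4

For C7:
  Consider where 2 can go in column C.
  C1 is out (box 1 already has a 2).
  C4 is out (box 4 already has a 2).
  C5 is out (row 5 already has a 2).
  C6 is out (row 6 already has a 2).
  C9 is out (row 9 already has a 2).
  So the only cell in column C that can hold 2 is C7.
  So C7 = 2.
For C1:
  Row 1 already contains {1, 3, 4}.
  Column C already contains {5, 6, 9}.
  Its 3×3 block (box 1) already contains {2, 3, 4, 5, 6, 7, 9}.
  The only value from 1–9 not eliminated is 8, so C1 = 8.
For H8:
  Consider where 4 can go in column H.
  H1 is out (row 1 already has a 4).
  H2 is out (row 2 already has a 4).
  H3 is out (box 3 already has a 4).
  H4 is out (row 4 already has a 4).
  H6 is out (row 6 already has a 4).
  So the only cell in column H that can hold 4 is H8.
  So H8 = 4.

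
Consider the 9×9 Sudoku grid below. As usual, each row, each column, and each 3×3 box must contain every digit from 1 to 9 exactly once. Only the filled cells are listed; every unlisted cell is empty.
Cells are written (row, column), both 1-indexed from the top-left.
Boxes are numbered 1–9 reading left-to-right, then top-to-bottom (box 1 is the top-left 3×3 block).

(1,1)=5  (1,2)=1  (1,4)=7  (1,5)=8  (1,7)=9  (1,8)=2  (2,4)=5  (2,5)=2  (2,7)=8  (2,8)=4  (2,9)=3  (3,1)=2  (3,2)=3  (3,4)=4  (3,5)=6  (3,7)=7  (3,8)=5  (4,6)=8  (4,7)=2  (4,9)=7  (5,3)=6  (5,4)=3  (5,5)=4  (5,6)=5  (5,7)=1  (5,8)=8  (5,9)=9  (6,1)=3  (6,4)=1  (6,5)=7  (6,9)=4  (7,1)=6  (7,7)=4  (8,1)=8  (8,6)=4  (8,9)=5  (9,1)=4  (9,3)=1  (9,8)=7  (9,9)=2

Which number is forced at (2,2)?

Cell (2,2) itself could take any of {6, 7, 9} by direct elimination.
Consider where 6 can go in column 2.
(4,2) is out (box 4 already has a 6). (5,2) is out (row 5 already has a 6). (6,2) is out (box 4 already has a 6). (7,2) is out (row 7 already has a 6). The remaining empty cells in column 2 are similarly blocked.
So the only cell in column 2 that can hold 6 is (2,2).
Therefore (2,2) = 6.

6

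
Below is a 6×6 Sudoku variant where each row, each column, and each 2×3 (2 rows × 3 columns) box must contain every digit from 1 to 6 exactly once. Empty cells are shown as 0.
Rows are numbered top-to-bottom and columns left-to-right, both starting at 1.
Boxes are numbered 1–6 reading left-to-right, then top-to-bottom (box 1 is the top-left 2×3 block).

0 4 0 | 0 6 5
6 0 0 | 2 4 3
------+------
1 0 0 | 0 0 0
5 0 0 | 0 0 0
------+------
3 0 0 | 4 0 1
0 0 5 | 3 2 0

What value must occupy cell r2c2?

Cell r2c2 itself could take any of {1, 5} by direct elimination.
Consider where 5 can go in box 1.
r1c1 is out (row 1 already has a 5).
r1c3 is out (row 1 already has a 5).
r2c3 is out (column 3 already has a 5).
So the only cell in box 1 that can hold 5 is r2c2.
Therefore r2c2 = 5.

5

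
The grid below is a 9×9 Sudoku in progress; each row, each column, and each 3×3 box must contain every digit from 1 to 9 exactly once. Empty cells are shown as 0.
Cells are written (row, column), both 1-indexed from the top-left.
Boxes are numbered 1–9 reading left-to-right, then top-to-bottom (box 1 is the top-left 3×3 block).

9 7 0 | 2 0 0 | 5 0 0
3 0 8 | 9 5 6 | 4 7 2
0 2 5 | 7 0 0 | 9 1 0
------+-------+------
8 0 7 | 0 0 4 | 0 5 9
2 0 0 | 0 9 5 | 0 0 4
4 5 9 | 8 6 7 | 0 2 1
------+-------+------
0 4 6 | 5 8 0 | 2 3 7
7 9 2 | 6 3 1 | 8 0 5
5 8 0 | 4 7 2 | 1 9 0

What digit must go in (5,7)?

Cell (5,7) itself could take any of {3, 6, 7} by direct elimination.
Consider where 7 can go in row 5.
(5,2) is out (column 2 already has a 7).
(5,3) is out (column 3 already has a 7).
(5,4) is out (column 4 already has a 7).
(5,8) is out (column 8 already has a 7).
So the only cell in row 5 that can hold 7 is (5,7).
Therefore (5,7) = 7.

7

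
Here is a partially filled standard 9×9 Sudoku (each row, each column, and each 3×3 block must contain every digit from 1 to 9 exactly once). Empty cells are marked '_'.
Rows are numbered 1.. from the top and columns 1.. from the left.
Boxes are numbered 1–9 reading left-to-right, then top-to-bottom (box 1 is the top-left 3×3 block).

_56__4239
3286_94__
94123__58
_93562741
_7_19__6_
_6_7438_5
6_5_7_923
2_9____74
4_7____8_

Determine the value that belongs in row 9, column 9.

Row 9 already contains {4, 7, 8}.
Column 9 already contains {1, 3, 4, 5, 8, 9}.
Its 3×3 block (box 9) already contains {2, 3, 4, 7, 8, 9}.
The only value from 1–9 not eliminated is 6, so row 9, column 9 = 6.

6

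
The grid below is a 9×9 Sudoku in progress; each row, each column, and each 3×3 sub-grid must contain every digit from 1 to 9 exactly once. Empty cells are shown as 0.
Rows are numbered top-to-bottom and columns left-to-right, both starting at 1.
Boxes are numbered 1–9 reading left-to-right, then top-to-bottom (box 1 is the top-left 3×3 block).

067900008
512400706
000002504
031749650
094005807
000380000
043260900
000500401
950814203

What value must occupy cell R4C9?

Row 4 already contains {1, 3, 4, 5, 6, 7, 9}.
Column 9 already contains {1, 3, 4, 6, 7, 8}.
Its 3×3 block (box 6) already contains {5, 6, 7, 8}.
The only value from 1–9 not eliminated is 2, so R4C9 = 2.

2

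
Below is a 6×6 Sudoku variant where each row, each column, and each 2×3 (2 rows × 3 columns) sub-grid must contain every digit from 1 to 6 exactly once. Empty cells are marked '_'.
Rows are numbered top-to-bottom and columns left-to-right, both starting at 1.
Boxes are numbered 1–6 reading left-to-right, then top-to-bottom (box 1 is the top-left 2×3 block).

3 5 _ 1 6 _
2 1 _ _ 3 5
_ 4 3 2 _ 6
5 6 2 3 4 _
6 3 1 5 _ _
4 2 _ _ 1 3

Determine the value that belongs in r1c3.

Row 1 already contains {1, 3, 5, 6}.
Column 3 already contains {1, 2, 3}.
Its 2×3 block (box 1) already contains {1, 2, 3, 5}.
The only value from 1–6 not eliminated is 4, so r1c3 = 4.

4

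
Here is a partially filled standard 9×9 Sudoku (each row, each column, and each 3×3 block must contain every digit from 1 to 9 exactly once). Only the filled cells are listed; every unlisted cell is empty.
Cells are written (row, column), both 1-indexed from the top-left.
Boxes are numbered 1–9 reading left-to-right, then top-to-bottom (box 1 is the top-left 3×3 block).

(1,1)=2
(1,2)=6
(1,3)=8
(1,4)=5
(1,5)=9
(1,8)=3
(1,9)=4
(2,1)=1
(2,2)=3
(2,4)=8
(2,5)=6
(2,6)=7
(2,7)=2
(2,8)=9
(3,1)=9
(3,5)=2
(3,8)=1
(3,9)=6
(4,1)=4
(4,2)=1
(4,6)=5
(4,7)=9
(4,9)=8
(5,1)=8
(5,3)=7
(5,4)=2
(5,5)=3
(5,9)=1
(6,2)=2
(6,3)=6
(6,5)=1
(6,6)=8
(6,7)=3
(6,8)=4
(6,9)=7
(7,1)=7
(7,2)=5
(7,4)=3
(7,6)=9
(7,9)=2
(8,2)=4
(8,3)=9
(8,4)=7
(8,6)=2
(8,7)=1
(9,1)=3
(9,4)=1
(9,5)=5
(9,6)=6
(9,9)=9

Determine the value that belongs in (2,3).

4

Cell (2,3) itself could take any of {4, 5} by direct elimination.
Consider where 4 can go in row 2.
(2,9) is out (column 9 already has a 4).
So the only cell in row 2 that can hold 4 is (2,3).
Therefore (2,3) = 4.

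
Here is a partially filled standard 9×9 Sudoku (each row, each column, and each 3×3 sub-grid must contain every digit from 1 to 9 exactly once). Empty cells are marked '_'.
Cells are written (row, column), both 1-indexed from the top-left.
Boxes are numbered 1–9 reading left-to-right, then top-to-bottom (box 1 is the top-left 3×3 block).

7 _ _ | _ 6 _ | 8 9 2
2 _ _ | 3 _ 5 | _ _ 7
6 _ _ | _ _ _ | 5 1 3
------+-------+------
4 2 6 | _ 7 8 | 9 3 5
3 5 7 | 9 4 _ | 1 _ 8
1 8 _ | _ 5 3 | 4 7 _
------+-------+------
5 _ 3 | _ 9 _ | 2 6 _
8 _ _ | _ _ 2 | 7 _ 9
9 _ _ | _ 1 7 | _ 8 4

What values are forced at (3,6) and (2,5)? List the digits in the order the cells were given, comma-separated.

9,8

For (3,6):
  Consider where 9 can go in box 2.
  (1,4) is out (row 1 already has a 9).
  (1,6) is out (row 1 already has a 9).
  (2,5) is out (column 5 already has a 9).
  (3,4) is out (column 4 already has a 9).
  (3,5) is out (column 5 already has a 9).
  So the only cell in box 2 that can hold 9 is (3,6).
  So (3,6) = 9.
For (2,5):
  Row 2 already contains {2, 3, 5, 7}.
  Column 5 already contains {1, 4, 5, 6, 7, 9}.
  Its 3×3 block (box 2) already contains {3, 5, 6}.
  The only value from 1–9 not eliminated is 8, so (2,5) = 8.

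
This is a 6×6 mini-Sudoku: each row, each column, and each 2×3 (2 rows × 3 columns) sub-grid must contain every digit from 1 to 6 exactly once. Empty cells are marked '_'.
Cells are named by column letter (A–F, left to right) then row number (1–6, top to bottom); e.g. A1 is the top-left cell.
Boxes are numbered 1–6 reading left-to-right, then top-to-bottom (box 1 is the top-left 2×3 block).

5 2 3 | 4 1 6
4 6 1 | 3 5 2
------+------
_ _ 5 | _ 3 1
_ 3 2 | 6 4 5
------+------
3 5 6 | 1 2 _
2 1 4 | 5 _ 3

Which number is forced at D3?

Row 3 already contains {1, 3, 5}.
Column D already contains {1, 3, 4, 5, 6}.
Its 2×3 block (box 4) already contains {1, 3, 4, 5, 6}.
The only value from 1–6 not eliminated is 2, so D3 = 2.

2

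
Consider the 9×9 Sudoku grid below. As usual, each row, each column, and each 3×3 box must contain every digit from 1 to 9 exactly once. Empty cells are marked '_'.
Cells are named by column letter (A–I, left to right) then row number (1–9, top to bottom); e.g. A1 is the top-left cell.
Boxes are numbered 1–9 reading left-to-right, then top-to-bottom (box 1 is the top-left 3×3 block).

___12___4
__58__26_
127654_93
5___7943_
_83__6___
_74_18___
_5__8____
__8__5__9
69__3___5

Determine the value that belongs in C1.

9

Cell C1 itself could take any of {6, 9} by direct elimination.
Consider where 9 can go in column C.
C4 is out (row 4 already has a 9).
C7 is out (box 7 already has a 9).
C9 is out (row 9 already has a 9).
So the only cell in column C that can hold 9 is C1.
Therefore C1 = 9.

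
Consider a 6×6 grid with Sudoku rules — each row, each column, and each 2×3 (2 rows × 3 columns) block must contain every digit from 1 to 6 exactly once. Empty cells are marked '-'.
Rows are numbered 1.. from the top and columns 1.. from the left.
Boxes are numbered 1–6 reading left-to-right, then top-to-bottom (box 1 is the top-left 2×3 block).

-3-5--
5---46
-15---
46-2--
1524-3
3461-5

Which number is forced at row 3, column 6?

4

Row 3 already contains {1, 5}.
Column 6 already contains {3, 5, 6}.
Its 2×3 block (box 4) already contains {2}.
The only value from 1–6 not eliminated is 4, so row 3, column 6 = 4.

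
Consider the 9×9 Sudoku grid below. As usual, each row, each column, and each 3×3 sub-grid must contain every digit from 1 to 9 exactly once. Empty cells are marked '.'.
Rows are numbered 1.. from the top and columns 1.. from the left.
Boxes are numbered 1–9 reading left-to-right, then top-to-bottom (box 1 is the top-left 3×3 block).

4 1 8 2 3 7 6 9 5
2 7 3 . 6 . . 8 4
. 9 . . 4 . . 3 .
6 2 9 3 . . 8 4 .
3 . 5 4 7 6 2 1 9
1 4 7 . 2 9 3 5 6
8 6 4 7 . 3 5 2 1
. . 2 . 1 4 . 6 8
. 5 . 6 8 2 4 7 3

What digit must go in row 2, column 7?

Row 2 already contains {2, 3, 4, 6, 7, 8}.
Column 7 already contains {2, 3, 4, 5, 6, 8}.
Its 3×3 block (box 3) already contains {3, 4, 5, 6, 8, 9}.
The only value from 1–9 not eliminated is 1, so row 2, column 7 = 1.

1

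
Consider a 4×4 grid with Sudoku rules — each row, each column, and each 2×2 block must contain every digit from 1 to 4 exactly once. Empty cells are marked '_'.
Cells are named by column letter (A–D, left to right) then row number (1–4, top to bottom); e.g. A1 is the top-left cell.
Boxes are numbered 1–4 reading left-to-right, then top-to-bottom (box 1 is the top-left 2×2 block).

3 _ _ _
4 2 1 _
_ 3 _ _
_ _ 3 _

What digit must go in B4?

Cell B4 itself could take any of {1, 4} by direct elimination.
Consider where 4 can go in column B.
B1 is out (box 1 already has a 4).
So the only cell in column B that can hold 4 is B4.
Therefore B4 = 4.

4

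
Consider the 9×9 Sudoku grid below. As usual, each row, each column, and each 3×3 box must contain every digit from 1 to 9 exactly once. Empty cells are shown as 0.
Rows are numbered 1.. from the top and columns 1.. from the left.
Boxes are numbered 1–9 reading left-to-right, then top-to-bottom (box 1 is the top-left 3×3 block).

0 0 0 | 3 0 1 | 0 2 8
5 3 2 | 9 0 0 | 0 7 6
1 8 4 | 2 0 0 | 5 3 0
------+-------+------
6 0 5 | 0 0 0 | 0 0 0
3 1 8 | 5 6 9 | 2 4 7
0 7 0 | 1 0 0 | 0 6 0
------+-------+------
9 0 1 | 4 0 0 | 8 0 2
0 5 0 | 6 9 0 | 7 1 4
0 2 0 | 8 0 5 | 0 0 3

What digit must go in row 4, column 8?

Cell row 4, column 8 itself could take any of {8, 9} by direct elimination.
Consider where 8 can go in column 8.
row 7, column 8 is out (row 7 already has a 8).
row 9, column 8 is out (row 9 already has a 8).
So the only cell in column 8 that can hold 8 is row 4, column 8.
Therefore row 4, column 8 = 8.

8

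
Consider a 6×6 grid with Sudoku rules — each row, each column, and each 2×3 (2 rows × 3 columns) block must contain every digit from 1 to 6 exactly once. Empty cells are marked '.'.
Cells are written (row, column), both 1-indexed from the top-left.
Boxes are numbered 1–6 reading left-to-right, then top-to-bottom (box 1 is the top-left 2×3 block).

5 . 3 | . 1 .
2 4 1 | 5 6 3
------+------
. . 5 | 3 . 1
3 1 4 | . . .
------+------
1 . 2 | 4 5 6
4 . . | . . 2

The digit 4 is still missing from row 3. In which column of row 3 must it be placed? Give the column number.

5

Consider where 4 can go in row 3.
(3,1) is out (column 1 already has a 4).
(3,2) is out (column 2 already has a 4).
So the only cell in row 3 that can hold 4 is (3,5).
That is column 5.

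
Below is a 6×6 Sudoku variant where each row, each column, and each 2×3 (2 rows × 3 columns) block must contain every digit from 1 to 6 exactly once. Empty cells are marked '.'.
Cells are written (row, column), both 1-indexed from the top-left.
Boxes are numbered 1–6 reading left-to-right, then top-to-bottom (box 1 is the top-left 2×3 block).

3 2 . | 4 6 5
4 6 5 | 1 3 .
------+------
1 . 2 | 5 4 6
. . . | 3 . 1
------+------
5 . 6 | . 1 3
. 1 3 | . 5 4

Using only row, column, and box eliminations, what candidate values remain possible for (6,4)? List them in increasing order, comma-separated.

Row 6 already contains {1, 3, 4, 5}.
Column 4 already contains {1, 3, 4, 5}.
Its 2×3 block (box 6) already contains {1, 3, 4, 5}.
Removing those from 1–6 leaves {2, 6} as the candidates for (6,4).

2,6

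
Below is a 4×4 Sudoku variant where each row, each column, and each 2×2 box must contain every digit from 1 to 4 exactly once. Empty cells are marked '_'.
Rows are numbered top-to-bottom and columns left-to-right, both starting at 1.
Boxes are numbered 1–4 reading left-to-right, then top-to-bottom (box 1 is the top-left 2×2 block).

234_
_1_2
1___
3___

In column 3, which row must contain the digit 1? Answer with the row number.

Consider where 1 can go in column 3.
R2C3 is out (row 2 already has a 1).
R3C3 is out (row 3 already has a 1).
So the only cell in column 3 that can hold 1 is R4C3.
That is row 4.

4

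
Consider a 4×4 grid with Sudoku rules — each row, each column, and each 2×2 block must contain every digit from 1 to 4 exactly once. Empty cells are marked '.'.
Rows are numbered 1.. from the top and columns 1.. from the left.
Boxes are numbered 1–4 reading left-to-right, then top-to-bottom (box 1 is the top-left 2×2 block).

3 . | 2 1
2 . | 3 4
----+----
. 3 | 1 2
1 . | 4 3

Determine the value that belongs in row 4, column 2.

2

Row 4 already contains {1, 3, 4}.
Column 2 already contains {3}.
Its 2×2 block (box 3) already contains {1, 3}.
The only value from 1–4 not eliminated is 2, so row 4, column 2 = 2.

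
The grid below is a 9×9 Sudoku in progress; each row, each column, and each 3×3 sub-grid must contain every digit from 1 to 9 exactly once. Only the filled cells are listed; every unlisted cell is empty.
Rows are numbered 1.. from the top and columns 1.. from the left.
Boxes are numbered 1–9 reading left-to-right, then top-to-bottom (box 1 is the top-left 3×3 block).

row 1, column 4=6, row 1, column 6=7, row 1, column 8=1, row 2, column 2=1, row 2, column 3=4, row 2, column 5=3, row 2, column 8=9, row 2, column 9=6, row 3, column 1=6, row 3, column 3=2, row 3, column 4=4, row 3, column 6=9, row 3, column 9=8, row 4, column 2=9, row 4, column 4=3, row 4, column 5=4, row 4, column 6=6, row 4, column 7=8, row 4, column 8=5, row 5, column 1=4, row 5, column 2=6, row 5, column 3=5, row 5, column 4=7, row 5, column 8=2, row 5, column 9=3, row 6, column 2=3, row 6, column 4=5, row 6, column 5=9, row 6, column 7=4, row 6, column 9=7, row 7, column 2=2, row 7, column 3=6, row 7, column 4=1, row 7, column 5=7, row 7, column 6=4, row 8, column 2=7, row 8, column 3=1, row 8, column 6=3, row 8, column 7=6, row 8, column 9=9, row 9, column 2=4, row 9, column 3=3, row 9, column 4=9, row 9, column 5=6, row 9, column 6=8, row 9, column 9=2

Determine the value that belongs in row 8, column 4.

Row 8 already contains {1, 3, 6, 7, 9}.
Column 4 already contains {1, 3, 4, 5, 6, 7, 9}.
Its 3×3 block (box 8) already contains {1, 3, 4, 6, 7, 8, 9}.
The only value from 1–9 not eliminated is 2, so row 8, column 4 = 2.

2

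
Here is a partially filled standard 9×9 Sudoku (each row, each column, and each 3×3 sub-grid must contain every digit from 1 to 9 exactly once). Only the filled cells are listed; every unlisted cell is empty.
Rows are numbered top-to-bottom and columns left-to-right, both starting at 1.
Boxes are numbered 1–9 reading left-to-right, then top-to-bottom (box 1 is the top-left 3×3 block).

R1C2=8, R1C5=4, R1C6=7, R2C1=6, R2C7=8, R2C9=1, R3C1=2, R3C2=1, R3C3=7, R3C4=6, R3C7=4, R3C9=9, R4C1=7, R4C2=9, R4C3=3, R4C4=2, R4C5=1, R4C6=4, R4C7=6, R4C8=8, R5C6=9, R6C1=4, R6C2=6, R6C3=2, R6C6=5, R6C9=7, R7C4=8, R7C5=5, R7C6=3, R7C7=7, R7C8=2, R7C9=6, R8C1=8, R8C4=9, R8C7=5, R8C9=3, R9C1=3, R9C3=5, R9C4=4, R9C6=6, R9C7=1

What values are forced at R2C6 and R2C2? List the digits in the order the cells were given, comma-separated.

For R2C6:
  Row 2 already contains {1, 6, 8}.
  Column 6 already contains {3, 4, 5, 6, 7, 9}.
  Its 3×3 block (box 2) already contains {4, 6, 7}.
  The only value from 1–9 not eliminated is 2, so R2C6 = 2.
For R2C2:
  Consider where 3 can go in column 2.
  R5C2 is out (box 4 already has a 3).
  R7C2 is out (row 7 already has a 3).
  R8C2 is out (row 8 already has a 3).
  R9C2 is out (row 9 already has a 3).
  So the only cell in column 2 that can hold 3 is R2C2.
  So R2C2 = 3.

2,3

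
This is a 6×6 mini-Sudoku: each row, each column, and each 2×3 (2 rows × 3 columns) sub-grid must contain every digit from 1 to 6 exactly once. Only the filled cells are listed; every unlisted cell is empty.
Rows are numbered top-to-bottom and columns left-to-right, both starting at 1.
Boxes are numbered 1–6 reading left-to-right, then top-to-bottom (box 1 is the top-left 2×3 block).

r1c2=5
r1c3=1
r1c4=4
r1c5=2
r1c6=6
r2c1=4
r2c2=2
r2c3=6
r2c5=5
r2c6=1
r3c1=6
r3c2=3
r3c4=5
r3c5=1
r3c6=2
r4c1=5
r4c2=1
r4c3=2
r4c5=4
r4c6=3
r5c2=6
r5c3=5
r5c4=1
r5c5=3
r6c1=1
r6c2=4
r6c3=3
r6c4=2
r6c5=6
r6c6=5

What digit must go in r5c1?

2

Row 5 already contains {1, 3, 5, 6}.
Column 1 already contains {1, 4, 5, 6}.
Its 2×3 block (box 5) already contains {1, 3, 4, 5, 6}.
The only value from 1–6 not eliminated is 2, so r5c1 = 2.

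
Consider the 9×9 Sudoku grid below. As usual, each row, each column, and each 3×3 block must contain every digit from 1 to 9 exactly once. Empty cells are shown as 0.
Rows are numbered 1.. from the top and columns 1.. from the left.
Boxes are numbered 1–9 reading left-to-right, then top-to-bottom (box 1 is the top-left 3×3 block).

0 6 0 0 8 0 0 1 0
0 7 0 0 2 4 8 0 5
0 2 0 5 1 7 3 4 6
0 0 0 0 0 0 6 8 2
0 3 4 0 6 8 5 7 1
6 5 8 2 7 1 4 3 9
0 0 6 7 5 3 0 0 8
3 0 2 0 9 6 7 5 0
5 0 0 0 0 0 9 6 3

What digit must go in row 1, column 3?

5

Cell row 1, column 3 itself could take any of {3, 5, 9} by direct elimination.
Consider where 5 can go in column 3.
row 2, column 3 is out (row 2 already has a 5).
row 3, column 3 is out (row 3 already has a 5).
row 4, column 3 is out (box 4 already has a 5).
row 9, column 3 is out (row 9 already has a 5).
So the only cell in column 3 that can hold 5 is row 1, column 3.
Therefore row 1, column 3 = 5.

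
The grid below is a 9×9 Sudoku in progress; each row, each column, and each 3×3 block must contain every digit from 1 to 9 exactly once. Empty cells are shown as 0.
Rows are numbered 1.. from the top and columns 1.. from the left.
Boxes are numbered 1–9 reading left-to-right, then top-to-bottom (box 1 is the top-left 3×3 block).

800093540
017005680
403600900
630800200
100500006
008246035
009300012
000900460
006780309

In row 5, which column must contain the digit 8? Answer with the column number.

Consider where 8 can go in row 5.
row 5, column 2 is out (box 4 already has a 8).
row 5, column 3 is out (column 3 already has a 8).
row 5, column 5 is out (column 5 already has a 8).
row 5, column 6 is out (box 5 already has a 8).
row 5, column 8 is out (column 8 already has a 8).
So the only cell in row 5 that can hold 8 is row 5, column 7.
That is column 7.

7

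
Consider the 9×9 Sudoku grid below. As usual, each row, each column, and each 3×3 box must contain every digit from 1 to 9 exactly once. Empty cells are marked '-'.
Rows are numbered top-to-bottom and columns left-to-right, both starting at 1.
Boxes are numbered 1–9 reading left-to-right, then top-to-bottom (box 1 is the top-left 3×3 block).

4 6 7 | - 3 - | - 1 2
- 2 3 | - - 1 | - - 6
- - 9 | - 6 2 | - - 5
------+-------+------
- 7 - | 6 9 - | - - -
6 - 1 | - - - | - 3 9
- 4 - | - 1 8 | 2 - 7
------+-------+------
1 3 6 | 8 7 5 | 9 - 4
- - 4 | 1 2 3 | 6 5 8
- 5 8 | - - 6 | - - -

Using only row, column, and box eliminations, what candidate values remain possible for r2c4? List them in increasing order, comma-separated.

4,5,7,9

Row 2 already contains {1, 2, 3, 6}.
Column 4 already contains {1, 6, 8}.
Its 3×3 block (box 2) already contains {1, 2, 3, 6}.
Removing those from 1–9 leaves {4, 5, 7, 9} as the candidates for r2c4.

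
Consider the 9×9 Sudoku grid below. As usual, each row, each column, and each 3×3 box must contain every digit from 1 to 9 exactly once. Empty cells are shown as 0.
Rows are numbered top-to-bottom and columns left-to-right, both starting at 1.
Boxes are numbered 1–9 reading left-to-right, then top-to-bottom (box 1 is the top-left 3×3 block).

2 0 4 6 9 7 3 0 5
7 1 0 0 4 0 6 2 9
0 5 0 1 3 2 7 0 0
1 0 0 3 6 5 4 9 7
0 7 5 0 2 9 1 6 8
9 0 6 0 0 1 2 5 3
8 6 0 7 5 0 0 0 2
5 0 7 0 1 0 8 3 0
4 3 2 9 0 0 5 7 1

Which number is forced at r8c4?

2

Cell r8c4 itself could take any of {2, 4} by direct elimination.
Consider where 2 can go in row 8.
r8c2 is out (box 7 already has a 2).
r8c6 is out (column 6 already has a 2).
r8c9 is out (column 9 already has a 2).
So the only cell in row 8 that can hold 2 is r8c4.
Therefore r8c4 = 2.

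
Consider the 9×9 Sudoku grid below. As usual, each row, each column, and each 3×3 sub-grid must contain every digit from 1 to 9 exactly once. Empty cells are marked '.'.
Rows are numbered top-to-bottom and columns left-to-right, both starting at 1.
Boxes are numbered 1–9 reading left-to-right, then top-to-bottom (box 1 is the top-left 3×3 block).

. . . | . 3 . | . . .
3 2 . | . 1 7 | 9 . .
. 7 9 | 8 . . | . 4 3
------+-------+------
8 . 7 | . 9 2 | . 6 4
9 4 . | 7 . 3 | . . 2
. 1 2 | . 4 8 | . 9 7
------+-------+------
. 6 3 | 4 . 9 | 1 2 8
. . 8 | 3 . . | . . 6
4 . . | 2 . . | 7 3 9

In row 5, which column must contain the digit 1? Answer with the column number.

8

Consider where 1 can go in row 5.
r5c3 is out (box 4 already has a 1).
r5c5 is out (column 5 already has a 1).
r5c7 is out (column 7 already has a 1).
So the only cell in row 5 that can hold 1 is r5c8.
That is column 8.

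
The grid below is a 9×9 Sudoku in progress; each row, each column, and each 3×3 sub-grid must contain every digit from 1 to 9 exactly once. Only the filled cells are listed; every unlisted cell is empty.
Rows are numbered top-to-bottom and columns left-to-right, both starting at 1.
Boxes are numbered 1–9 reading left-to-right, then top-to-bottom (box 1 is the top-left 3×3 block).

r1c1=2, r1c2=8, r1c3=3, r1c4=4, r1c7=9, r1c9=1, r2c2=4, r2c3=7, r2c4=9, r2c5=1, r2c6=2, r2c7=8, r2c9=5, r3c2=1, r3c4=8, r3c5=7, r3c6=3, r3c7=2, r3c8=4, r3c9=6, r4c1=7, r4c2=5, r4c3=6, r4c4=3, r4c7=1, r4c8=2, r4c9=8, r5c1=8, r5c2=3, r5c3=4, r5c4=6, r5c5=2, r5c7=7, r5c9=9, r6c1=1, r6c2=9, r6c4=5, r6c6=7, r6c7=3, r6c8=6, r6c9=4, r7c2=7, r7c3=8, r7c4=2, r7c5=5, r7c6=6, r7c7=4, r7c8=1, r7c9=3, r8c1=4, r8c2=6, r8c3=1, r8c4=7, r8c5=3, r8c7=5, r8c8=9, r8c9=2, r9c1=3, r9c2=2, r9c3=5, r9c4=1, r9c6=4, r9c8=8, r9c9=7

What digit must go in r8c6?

8

Row 8 already contains {1, 2, 3, 4, 5, 6, 7, 9}.
Column 6 already contains {2, 3, 4, 6, 7}.
Its 3×3 block (box 8) already contains {1, 2, 3, 4, 5, 6, 7}.
The only value from 1–9 not eliminated is 8, so r8c6 = 8.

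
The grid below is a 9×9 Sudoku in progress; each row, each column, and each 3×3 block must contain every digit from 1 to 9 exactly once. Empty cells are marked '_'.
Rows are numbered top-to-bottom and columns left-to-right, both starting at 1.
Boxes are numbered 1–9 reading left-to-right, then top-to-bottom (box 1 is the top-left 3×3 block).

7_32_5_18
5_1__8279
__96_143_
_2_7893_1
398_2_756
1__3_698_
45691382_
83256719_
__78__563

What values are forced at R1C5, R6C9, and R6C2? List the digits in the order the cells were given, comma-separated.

9,2,7

For R1C5:
  Consider where 9 can go in row 1.
  R1C2 is out (column 2 already has a 9).
  R1C7 is out (column 7 already has a 9).
  So the only cell in row 1 that can hold 9 is R1C5.
  So R1C5 = 9.
For R6C9:
  Consider where 2 can go in box 6.
  R4C8 is out (row 4 already has a 2).
  So the only cell in box 6 that can hold 2 is R6C9.
  So R6C9 = 2.
For R6C2:
  Consider where 7 can go in column 2.
  R1C2 is out (row 1 already has a 7).
  R2C2 is out (row 2 already has a 7).
  R3C2 is out (box 1 already has a 7).
  R9C2 is out (row 9 already has a 7).
  So the only cell in column 2 that can hold 7 is R6C2.
  So R6C2 = 7.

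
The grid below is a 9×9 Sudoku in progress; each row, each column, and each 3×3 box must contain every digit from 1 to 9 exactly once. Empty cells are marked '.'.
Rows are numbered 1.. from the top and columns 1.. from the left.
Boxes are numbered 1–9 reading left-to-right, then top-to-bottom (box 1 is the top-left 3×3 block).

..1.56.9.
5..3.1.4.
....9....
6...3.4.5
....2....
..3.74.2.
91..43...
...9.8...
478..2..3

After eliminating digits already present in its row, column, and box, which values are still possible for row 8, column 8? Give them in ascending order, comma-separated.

Row 8 already contains {8, 9}.
Column 8 already contains {2, 4, 9}.
Its 3×3 block (box 9) already contains {3}.
Removing those from 1–9 leaves {1, 5, 6, 7} as the candidates for row 8, column 8.

1,5,6,7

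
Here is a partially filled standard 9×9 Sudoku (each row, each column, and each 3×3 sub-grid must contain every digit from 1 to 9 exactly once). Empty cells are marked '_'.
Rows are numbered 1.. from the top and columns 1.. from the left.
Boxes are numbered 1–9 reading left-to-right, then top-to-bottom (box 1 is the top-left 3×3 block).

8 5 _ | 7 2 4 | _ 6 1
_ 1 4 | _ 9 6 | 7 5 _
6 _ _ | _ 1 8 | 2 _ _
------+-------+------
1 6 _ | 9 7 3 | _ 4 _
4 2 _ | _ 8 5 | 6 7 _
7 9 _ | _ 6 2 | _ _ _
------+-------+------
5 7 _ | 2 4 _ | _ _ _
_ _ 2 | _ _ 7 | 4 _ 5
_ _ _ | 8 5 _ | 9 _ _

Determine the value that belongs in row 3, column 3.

Cell row 3, column 3 itself could take any of {3, 7, 9} by direct elimination.
Consider where 7 can go in box 1.
row 1, column 3 is out (row 1 already has a 7).
row 2, column 1 is out (row 2 already has a 7).
row 3, column 2 is out (column 2 already has a 7).
So the only cell in box 1 that can hold 7 is row 3, column 3.
Therefore row 3, column 3 = 7.

7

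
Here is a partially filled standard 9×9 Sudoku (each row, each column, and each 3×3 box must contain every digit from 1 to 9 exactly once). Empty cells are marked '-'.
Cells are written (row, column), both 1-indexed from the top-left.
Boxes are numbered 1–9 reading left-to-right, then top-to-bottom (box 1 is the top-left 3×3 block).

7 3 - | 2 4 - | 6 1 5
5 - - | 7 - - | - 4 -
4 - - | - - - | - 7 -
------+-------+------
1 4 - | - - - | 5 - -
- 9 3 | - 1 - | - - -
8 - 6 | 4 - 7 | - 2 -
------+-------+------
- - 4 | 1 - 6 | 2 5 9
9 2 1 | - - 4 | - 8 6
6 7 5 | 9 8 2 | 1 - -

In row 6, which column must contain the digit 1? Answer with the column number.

Consider where 1 can go in row 6.
(6,2) is out (box 4 already has a 1).
(6,5) is out (column 5 already has a 1).
(6,7) is out (column 7 already has a 1).
So the only cell in row 6 that can hold 1 is (6,9).
That is column 9.

9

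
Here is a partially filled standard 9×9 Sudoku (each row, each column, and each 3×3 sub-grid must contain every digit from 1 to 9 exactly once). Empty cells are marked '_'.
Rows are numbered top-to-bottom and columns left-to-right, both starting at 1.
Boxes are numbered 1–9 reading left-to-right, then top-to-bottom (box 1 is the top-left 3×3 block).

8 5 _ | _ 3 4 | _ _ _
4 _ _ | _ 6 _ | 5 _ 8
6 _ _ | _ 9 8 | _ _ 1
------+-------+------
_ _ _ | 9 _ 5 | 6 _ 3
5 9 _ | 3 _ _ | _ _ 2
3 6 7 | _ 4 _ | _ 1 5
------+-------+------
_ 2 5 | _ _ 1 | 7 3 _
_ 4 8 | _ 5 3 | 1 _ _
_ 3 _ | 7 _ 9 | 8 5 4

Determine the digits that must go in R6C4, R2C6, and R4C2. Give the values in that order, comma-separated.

For R6C4:
  Consider where 8 can go in row 6.
  R6C6 is out (column 6 already has a 8).
  R6C7 is out (column 7 already has a 8).
  So the only cell in row 6 that can hold 8 is R6C4.
  So R6C4 = 8.
For R2C6:
  Consider where 7 can go in box 2.
  R1C4 is out (column 4 already has a 7).
  R2C4 is out (column 4 already has a 7).
  R3C4 is out (column 4 already has a 7).
  So the only cell in box 2 that can hold 7 is R2C6.
  So R2C6 = 7.
For R4C2:
  Consider where 8 can go in box 4.
  R4C1 is out (column 1 already has a 8).
  R4C3 is out (column 3 already has a 8).
  R5C3 is out (column 3 already has a 8).
  So the only cell in box 4 that can hold 8 is R4C2.
  So R4C2 = 8.

8,7,8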